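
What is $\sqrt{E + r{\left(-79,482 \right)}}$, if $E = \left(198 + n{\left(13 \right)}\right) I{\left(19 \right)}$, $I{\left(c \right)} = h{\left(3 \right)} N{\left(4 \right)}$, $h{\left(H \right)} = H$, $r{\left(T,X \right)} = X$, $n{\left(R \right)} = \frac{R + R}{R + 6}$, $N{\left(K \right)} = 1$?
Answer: $\frac{\sqrt{389918}}{19} \approx 32.865$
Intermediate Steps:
$n{\left(R \right)} = \frac{2 R}{6 + R}$
$I{\left(c \right)} = 3$ ($I{\left(c \right)} = 3 \cdot 1 = 3$)
$E = \frac{11364}{19}$ ($E = \left(198 + 2 \cdot 13 \frac{1}{6 + 13}\right) 3 = \left(198 + 2 \cdot 13 \cdot \frac{1}{19}\right) 3 = \left(198 + \frac{26}{19}\right) 3 = \frac{3788}{19} \cdot 3 = \frac{11364}{19} \approx 598.11$)
$\sqrt{E + r{\left(-79,482 \right)}} = \sqrt{\frac{11364}{19} + 482} = \sqrt{\frac{20522}{19}} = \frac{\sqrt{389918}}{19}$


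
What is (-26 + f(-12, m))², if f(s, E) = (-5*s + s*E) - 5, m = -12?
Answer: 29929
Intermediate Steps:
f(s, E) = -5 - 5*s + E*s (f(s, E) = (-5*s + E*s) - 5 = -5 - 5*s + E*s)
(-26 + f(-12, m))² = (-26 + (-5 - 5*(-12) - 12*(-12)))² = (-26 + (-5 + 60 + 144))² = (-26 + 199)² = 173² = 29929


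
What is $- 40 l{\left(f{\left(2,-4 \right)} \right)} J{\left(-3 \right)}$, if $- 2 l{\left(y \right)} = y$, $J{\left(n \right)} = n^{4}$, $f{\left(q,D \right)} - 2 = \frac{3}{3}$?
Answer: $4860$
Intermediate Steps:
$f{\left(q,D \right)} = 3$ ($f{\left(q,D \right)} = 2 + \frac{3}{3} = 2 + 3 \cdot \frac{1}{3} = 2 + 1 = 3$)
$l{\left(y \right)} = - \frac{y}{2}$
$- 40 l{\left(f{\left(2,-4 \right)} \right)} J{\left(-3 \right)} = - 40 \left(\left(- \frac{1}{2}\right) 3\right) \left(-3\right)^{4} = \left(-40\right) \left(- \frac{3}{2}\right) 81 = 60 \cdot 81 = 4860$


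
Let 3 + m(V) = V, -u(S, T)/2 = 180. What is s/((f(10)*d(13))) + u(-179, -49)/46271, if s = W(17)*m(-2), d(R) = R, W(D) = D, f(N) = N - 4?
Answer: -3961115/3609138 ≈ -1.0975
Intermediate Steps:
f(N) = -4 + N
u(S, T) = -360 (u(S, T) = -2*180 = -360)
m(V) = -3 + V
s = -85 (s = 17*(-3 - 2) = 17*(-5) = -85)
s/((f(10)*d(13))) + u(-179, -49)/46271 = -85*1/(13*(-4 + 10)) - 360/46271 = -85/(6*13) - 360*1/46271 = -85/78 - 360/46271 = -3961115/3609138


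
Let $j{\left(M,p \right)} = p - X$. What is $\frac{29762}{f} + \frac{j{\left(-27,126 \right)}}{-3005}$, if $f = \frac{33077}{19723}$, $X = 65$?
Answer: $\frac{160356430903}{9036035} \approx 17746.0$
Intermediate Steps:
$j{\left(M,p \right)} = -65 + p$ ($j{\left(M,p \right)} = p - 65 = -65 + p$)
$f = \frac{3007}{1793}$ ($f = 33077 \cdot \frac{1}{19723} = \frac{3007}{1793} \approx 1.6771$)
$\frac{29762}{f} + \frac{j{\left(-27,126 \right)}}{-3005} = \frac{29762}{\frac{3007}{1793}} + \frac{-65 + 126}{-3005} = 29762 \cdot \frac{1793}{3007} + 61 \left(- \frac{1}{3005}\right) = \frac{53363266}{3007} - \frac{61}{3005} = \frac{160356430903}{9036035}$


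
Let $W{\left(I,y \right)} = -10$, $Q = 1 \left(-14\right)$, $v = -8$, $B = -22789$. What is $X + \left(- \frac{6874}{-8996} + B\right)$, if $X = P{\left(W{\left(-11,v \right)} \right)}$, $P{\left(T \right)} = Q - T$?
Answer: $- \frac{102519477}{4498} \approx -22792.0$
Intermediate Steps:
$Q = -14$
$P{\left(T \right)} = -14 - T$
$X = -4$ ($X = -14 - -10 = -14 + 10 = -4$)
$X + \left(- \frac{6874}{-8996} + B\right) = -4 - \left(22789 + \frac{6874}{-8996}\right) = -4 - \frac{102501485}{4498} = - \frac{102519477}{4498}$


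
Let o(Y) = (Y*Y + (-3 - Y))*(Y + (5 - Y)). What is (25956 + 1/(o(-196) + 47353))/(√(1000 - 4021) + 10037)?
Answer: 62628576398093/24218749867220 - 6239770489*I*√3021/24218749867220 ≈ 2.586 - 0.014161*I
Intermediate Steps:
o(Y) = -15 - 5*Y + 5*Y² (o(Y) = (Y² + (-3 - Y))*5 = (-3 + Y² - Y)*5 = -15 - 5*Y + 5*Y²)
(25956 + 1/(o(-196) + 47353))/(√(1000 - 4021) + 10037) = (25956 + 1/((-15 - 5*(-196) + 5*(-196)²) + 47353))/(√(1000 - 4021) + 10037) = (25956 + 1/((-15 + 980 + 5*38416) + 47353))/(√(-3021) + 10037) = (25956 + 1/((-15 + 980 + 192080) + 47353))/(I*√3021 + 10037) = (25956 + 1/(193045 + 47353))/(10037 + I*√3021) = (25956 + 1/240398)/(10037 + I*√3021) = 6239770489/(240398*(10037 + I*√3021))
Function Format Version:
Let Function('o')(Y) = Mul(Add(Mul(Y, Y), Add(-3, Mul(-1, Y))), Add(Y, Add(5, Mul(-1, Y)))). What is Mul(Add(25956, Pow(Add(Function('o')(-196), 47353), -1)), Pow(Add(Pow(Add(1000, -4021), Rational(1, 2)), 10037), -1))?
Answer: Add(Rational(62628576398093, 24218749867220), Mul(Rational(-6239770489, 24218749867220), I, Pow(3021, Rational(1, 2)))) ≈ Add(2.5860, Mul(-0.014161, I))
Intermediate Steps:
Function('o')(Y) = Add(-15, Mul(-5, Y), Mul(5, Pow(Y, 2))) (Function('o')(Y) = Mul(Add(Pow(Y, 2), Add(-3, Mul(-1, Y))), 5) = Mul(Add(-3, Pow(Y, 2), Mul(-1, Y)), 5) = Add(-15, Mul(-5, Y), Mul(5, Pow(Y, 2))))
Mul(Add(25956, Pow(Add(Function('o')(-196), 47353), -1)), Pow(Add(Pow(Add(1000, -4021), Rational(1, 2)), 10037), -1)) = Mul(Add(25956, Pow(Add(Add(-15, Mul(-5, -196), Mul(5, Pow(-196, 2))), 47353), -1)), Pow(Add(Pow(Add(1000, -4021), Rational(1, 2)), 10037), -1)) = Mul(Add(25956, Pow(Add(Add(-15, 980, Mul(5, 38416)), 47353), -1)), Pow(Add(Pow(-3021, Rational(1, 2)), 10037), -1)) = Mul(Add(25956, Pow(Add(Add(-15, 980, 192080), 47353), -1)), Pow(Add(Mul(I, Pow(3021, Rational(1, 2))), 10037), -1)) = Mul(Add(25956, Pow(Add(193045, 47353), -1)), Pow(Add(10037, Mul(I, Pow(3021, Rational(1, 2)))), -1)) = Mul(Add(25956, Pow(240398, -1)), Pow(Add(10037, Mul(I, Pow(3021, Rational(1, 2)))), -1)) = Mul(Add(25956, Rational(1, 240398)), Pow(Add(10037, Mul(I, Pow(3021, Rational(1, 2)))), -1)) = Mul(Rational(6239770489, 240398), Pow(Add(10037, Mul(I, Pow(3021, Rational(1, 2)))), -1))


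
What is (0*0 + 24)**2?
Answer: 576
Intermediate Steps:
(0*0 + 24)**2 = (0 + 24)**2 = 24**2 = 576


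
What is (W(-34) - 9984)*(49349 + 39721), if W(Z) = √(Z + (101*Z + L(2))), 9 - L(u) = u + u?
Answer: -889274880 + 89070*I*√3463 ≈ -8.8927e+8 + 5.2415e+6*I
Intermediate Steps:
L(u) = 9 - 2*u (L(u) = 9 - (u + u) = 9 - 2*u)
W(Z) = √(5 + 102*Z) (W(Z) = √(Z + (101*Z + (9 - 2*2))) = √(Z + (101*Z + (9 - 4))) = √(Z + (101*Z + 5)) = √(Z + (5 + 101*Z)) = √(5 + 102*Z))
(W(-34) - 9984)*(49349 + 39721) = (√(5 + 102*(-34)) - 9984)*(49349 + 39721) = (√(5 - 3468) - 9984)*89070 = (√(-3463) - 9984)*89070 = (I*√3463 - 9984)*89070 = (-9984 + I*√3463)*89070 = -889274880 + 89070*I*√3463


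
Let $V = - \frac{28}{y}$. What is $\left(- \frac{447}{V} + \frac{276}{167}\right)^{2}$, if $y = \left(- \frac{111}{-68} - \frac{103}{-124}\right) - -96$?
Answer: $\frac{3758963404942264689}{1518134479876} \approx 2.476 \cdot 10^{6}$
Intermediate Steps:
$y = \frac{51890}{527}$ ($y = \left(\left(-111\right) \left(- \frac{1}{68}\right) - - \frac{103}{124}\right) + 96 = \left(\frac{111}{68} + \frac{103}{124}\right) + 96 = \frac{1298}{527} + 96 = \frac{51890}{527} \approx 98.463$)
$V = - \frac{7378}{25945}$ ($V = - \frac{28}{\frac{51890}{527}} = \left(-28\right) \frac{527}{51890} = - \frac{7378}{25945} \approx -0.28437$)
$\left(- \frac{447}{V} + \frac{276}{167}\right)^{2} = \left(- \frac{447}{- \frac{7378}{25945}} + \frac{276}{167}\right)^{2} = \left(\left(-447\right) \left(- \frac{25945}{7378}\right) + 276 \cdot \frac{1}{167}\right)^{2} = \left(\frac{11597415}{7378} + \frac{276}{167}\right)^{2} = \left(\frac{1938804633}{1232126}\right)^{2} = \frac{3758963404942264689}{1518134479876}$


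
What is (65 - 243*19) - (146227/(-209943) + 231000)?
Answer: -49452347309/209943 ≈ -2.3555e+5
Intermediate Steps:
(65 - 243*19) - (146227/(-209943) + 231000) = (65 - 4617) - (146227*(-1/209943) + 231000) = -4552 - (-146227/209943 + 231000) = -4552 - 1*48496686773/209943 = -4552 - 48496686773/209943 = -49452347309/209943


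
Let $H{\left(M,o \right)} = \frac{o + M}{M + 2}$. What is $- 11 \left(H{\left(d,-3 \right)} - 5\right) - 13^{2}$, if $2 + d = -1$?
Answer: $-180$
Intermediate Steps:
$d = -3$ ($d = -2 - 1 = -3$)
$H{\left(M,o \right)} = \frac{M + o}{2 + M}$
$- 11 \left(H{\left(d,-3 \right)} - 5\right) - 13^{2} = - 11 \left(\frac{-3 - 3}{2 - 3} - 5\right) - 13^{2} = - 11 \left(\frac{1}{-1} \left(-6\right) - 5\right) - 169 = - 11 \left(\left(-1\right) \left(-6\right) - 5\right) - 169 = - 11 \left(6 - 5\right) - 169 = \left(-11\right) 1 - 169 = -11 - 169 = -180$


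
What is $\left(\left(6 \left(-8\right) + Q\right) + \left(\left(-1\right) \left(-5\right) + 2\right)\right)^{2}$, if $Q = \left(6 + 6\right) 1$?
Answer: $841$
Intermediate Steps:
$Q = 12$ ($Q = 12 \cdot 1 = 12$)
$\left(\left(6 \left(-8\right) + Q\right) + \left(\left(-1\right) \left(-5\right) + 2\right)\right)^{2} = \left(\left(6 \left(-8\right) + 12\right) + \left(\left(-1\right) \left(-5\right) + 2\right)\right)^{2} = \left(\left(-48 + 12\right) + \left(5 + 2\right)\right)^{2} = \left(-36 + 7\right)^{2} = \left(-29\right)^{2} = 841$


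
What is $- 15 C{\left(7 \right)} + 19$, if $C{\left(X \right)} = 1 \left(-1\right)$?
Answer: $34$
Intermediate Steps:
$C{\left(X \right)} = -1$
$- 15 C{\left(7 \right)} + 19 = \left(-15\right) \left(-1\right) + 19 = 15 + 19 = 34$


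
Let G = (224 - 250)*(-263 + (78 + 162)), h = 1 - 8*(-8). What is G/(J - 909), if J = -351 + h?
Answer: -598/1195 ≈ -0.50042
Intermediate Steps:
h = 65 (h = 1 + 64 = 65)
J = -286 (J = -351 + 65 = -286)
G = 598 (G = -26*(-263 + 240) = -26*(-23) = 598)
G/(J - 909) = 598/(-286 - 909) = 598/(-1195) = 598*(-1/1195) = -598/1195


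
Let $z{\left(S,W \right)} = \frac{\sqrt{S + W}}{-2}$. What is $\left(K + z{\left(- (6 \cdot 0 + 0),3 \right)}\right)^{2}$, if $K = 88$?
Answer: $\frac{\left(176 - \sqrt{3}\right)^{2}}{4} \approx 7592.3$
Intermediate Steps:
$z{\left(S,W \right)} = - \frac{\sqrt{S + W}}{2}$ ($z{\left(S,W \right)} = \sqrt{S + W} \left(- \frac{1}{2}\right) = - \frac{\sqrt{S + W}}{2}$)
$\left(K + z{\left(- (6 \cdot 0 + 0),3 \right)}\right)^{2} = \left(88 - \frac{\sqrt{- (6 \cdot 0 + 0) + 3}}{2}\right)^{2} = \left(88 - \frac{\sqrt{- (0 + 0) + 3}}{2}\right)^{2} = \left(88 - \frac{\sqrt{\left(-1\right) 0 + 3}}{2}\right)^{2} = \left(88 - \frac{\sqrt{0 + 3}}{2}\right)^{2} = \left(88 - \frac{\sqrt{3}}{2}\right)^{2}$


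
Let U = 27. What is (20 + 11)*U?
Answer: 837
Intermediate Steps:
(20 + 11)*U = (20 + 11)*27 = 31*27 = 837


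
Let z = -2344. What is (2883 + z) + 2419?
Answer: 2958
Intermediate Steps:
(2883 + z) + 2419 = (2883 - 2344) + 2419 = 539 + 2419 = 2958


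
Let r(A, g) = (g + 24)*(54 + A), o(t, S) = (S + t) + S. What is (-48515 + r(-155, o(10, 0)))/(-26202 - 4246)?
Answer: 51949/30448 ≈ 1.7062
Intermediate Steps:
o(t, S) = t + 2*S
r(A, g) = (24 + g)*(54 + A)
(-48515 + r(-155, o(10, 0)))/(-26202 - 4246) = (-48515 + (1296 + 24*(-155) + 54*(10 + 2*0) - 155*(10 + 2*0)))/(-26202 - 4246) = (-48515 + (1296 - 3720 + 54*(10 + 0) - 155*(10 + 0)))/(-30448) = (-48515 + (1296 - 3720 + 54*10 - 155*10))*(-1/30448) = (-48515 + (1296 - 3720 + 540 - 1550))*(-1/30448) = (-48515 - 3434)*(-1/30448) = -51949*(-1/30448) = 51949/30448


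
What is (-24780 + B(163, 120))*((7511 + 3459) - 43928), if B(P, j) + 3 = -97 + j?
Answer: 816040080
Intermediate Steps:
B(P, j) = -100 + j (B(P, j) = -3 + (-97 + j) = -100 + j)
(-24780 + B(163, 120))*((7511 + 3459) - 43928) = (-24780 + (-100 + 120))*((7511 + 3459) - 43928) = (-24780 + 20)*(10970 - 43928) = -24760*(-32958) = 816040080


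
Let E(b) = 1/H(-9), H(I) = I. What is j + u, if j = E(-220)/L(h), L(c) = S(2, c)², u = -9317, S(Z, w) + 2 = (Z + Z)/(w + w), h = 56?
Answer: -253656109/27225 ≈ -9317.0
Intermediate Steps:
S(Z, w) = -2 + Z/w (S(Z, w) = -2 + (Z + Z)/(w + w) = -2 + (2*Z)/((2*w)) = -2 + (2*Z)*(1/(2*w)) = -2 + Z/w)
L(c) = (-2 + 2/c)²
E(b) = -⅑ (E(b) = 1/(-9) = -⅑)
j = -784/27225 (j = -784/(-1 + 56)²/9 = -1/(9*(4*(1/3136)*55²)) = -1/(9*(4*(1/3136)*3025)) = -1/(9*3025/784) = -⅑*784/3025 = -784/27225 ≈ -0.028797)
j + u = -784/27225 - 9317 = -253656109/27225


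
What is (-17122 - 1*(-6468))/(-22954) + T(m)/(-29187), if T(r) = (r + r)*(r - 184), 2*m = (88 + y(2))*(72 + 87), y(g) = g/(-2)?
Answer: -10325654581/3236514 ≈ -3190.4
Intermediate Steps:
y(g) = -g/2 (y(g) = g*(-½) = -g/2)
m = 13833/2 (m = ((88 - ½*2)*(72 + 87))/2 = ((88 - 1)*159)/2 = (87*159)/2 = (½)*13833 = 13833/2 ≈ 6916.5)
T(r) = 2*r*(-184 + r) (T(r) = (2*r)*(-184 + r) = 2*r*(-184 + r))
(-17122 - 1*(-6468))/(-22954) + T(m)/(-29187) = (-17122 - 1*(-6468))/(-22954) + (2*(13833/2)*(-184 + 13833/2))/(-29187) = (-17122 + 6468)*(-1/22954) + (2*(13833/2)*(13465/2))*(-1/29187) = -10654*(-1/22954) + (186261345/2)*(-1/29187) = 5327/11477 - 20695705/6486 = -10325654581/3236514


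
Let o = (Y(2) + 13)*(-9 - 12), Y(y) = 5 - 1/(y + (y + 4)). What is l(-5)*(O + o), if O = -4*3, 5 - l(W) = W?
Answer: -15495/4 ≈ -3873.8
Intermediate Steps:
l(W) = 5 - W
Y(y) = 5 - 1/(4 + 2*y) (Y(y) = 5 - 1/(y + (4 + y)) = 5 - 1/(4 + 2*y))
o = -3003/8 (o = ((19 + 10*2)/(2*(2 + 2)) + 13)*(-9 - 12) = ((1/2)*(19 + 20)/4 + 13)*(-21) = ((1/2)*(1/4)*39 + 13)*(-21) = (39/8 + 13)*(-21) = (143/8)*(-21) = -3003/8 ≈ -375.38)
O = -12
l(-5)*(O + o) = (5 - 1*(-5))*(-12 - 3003/8) = (5 + 5)*(-3099/8) = 10*(-3099/8) = -15495/4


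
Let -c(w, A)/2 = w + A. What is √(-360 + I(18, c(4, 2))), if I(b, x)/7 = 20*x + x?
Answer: 6*I*√59 ≈ 46.087*I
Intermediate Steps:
c(w, A) = -2*A - 2*w (c(w, A) = -2*(w + A) = -2*(A + w) = -2*A - 2*w)
I(b, x) = 147*x (I(b, x) = 7*(20*x + x) = 7*(21*x) = 147*x)
√(-360 + I(18, c(4, 2))) = √(-360 + 147*(-2*2 - 2*4)) = √(-360 + 147*(-4 - 8)) = √(-360 + 147*(-12)) = √(-360 - 1764) = √(-2124) = 6*I*√59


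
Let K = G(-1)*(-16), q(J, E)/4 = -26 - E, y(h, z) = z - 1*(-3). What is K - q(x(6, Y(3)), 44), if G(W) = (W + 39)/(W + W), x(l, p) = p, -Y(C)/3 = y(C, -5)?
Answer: 584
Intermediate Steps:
y(h, z) = 3 + z (y(h, z) = z + 3 = 3 + z)
Y(C) = 6 (Y(C) = -3*(3 - 5) = -3*(-2) = 6)
G(W) = (39 + W)/(2*W) (G(W) = (39 + W)/((2*W)) = (39 + W)*(1/(2*W)) = (39 + W)/(2*W))
q(J, E) = -104 - 4*E (q(J, E) = 4*(-26 - E) = -104 - 4*E)
K = 304 (K = ((½)*(39 - 1)/(-1))*(-16) = ((½)*(-1)*38)*(-16) = -19*(-16) = 304)
K - q(x(6, Y(3)), 44) = 304 - (-104 - 4*44) = 304 - (-104 - 176) = 304 - 1*(-280) = 304 + 280 = 584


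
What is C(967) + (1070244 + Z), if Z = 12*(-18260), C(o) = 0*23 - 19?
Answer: 851105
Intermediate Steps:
C(o) = -19 (C(o) = 0 - 19 = -19)
Z = -219120
C(967) + (1070244 + Z) = -19 + (1070244 - 219120) = -19 + 851124 = 851105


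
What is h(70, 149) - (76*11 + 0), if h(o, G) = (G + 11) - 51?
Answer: -727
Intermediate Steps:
h(o, G) = -40 + G (h(o, G) = (11 + G) - 51 = -40 + G)
h(70, 149) - (76*11 + 0) = (-40 + 149) - (76*11 + 0) = 109 - (836 + 0) = 109 - 1*836 = 109 - 836 = -727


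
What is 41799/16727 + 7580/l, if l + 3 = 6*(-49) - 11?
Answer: -28479142/1287979 ≈ -22.111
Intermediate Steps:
l = -308 (l = -3 + (6*(-49) - 11) = -3 + (-294 - 11) = -3 - 305 = -308)
41799/16727 + 7580/l = 41799/16727 + 7580/(-308) = 41799*(1/16727) + 7580*(-1/308) = 41799/16727 - 1895/77 = -28479142/1287979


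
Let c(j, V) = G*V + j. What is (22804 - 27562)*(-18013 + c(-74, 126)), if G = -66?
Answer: 125625474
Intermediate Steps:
c(j, V) = j - 66*V (c(j, V) = -66*V + j = j - 66*V)
(22804 - 27562)*(-18013 + c(-74, 126)) = (22804 - 27562)*(-18013 + (-74 - 66*126)) = -4758*(-18013 + (-74 - 8316)) = -4758*(-18013 - 8390) = -4758*(-26403) = 125625474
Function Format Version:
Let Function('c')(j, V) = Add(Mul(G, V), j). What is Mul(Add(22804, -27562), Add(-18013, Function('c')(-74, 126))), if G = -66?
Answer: 125625474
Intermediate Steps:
Function('c')(j, V) = Add(j, Mul(-66, V)) (Function('c')(j, V) = Add(Mul(-66, V), j) = Add(j, Mul(-66, V)))
Mul(Add(22804, -27562), Add(-18013, Function('c')(-74, 126))) = Mul(Add(22804, -27562), Add(-18013, Add(-74, Mul(-66, 126)))) = Mul(-4758, Add(-18013, Add(-74, -8316))) = Mul(-4758, Add(-18013, -8390)) = Mul(-4758, -26403) = 125625474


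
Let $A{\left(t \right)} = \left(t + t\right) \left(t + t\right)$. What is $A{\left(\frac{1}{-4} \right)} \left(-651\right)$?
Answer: $- \frac{651}{4} \approx -162.75$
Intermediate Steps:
$A{\left(t \right)} = 4 t^{2}$ ($A{\left(t \right)} = 2 t 2 t = 4 t^{2}$)
$A{\left(\frac{1}{-4} \right)} \left(-651\right) = 4 \left(\frac{1}{-4}\right)^{2} \left(-651\right) = 4 \left(- \frac{1}{4}\right)^{2} \left(-651\right) = 4 \cdot \frac{1}{16} \left(-651\right) = \frac{1}{4} \left(-651\right) = - \frac{651}{4}$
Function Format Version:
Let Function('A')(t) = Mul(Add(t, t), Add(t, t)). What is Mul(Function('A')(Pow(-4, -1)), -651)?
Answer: Rational(-651, 4) ≈ -162.75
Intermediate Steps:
Function('A')(t) = Mul(4, Pow(t, 2)) (Function('A')(t) = Mul(Mul(2, t), Mul(2, t)) = Mul(4, Pow(t, 2)))
Mul(Function('A')(Pow(-4, -1)), -651) = Mul(Mul(4, Pow(Pow(-4, -1), 2)), -651) = Mul(Mul(4, Pow(Rational(-1, 4), 2)), -651) = Mul(Mul(4, Rational(1, 16)), -651) = Mul(Rational(1, 4), -651) = Rational(-651, 4)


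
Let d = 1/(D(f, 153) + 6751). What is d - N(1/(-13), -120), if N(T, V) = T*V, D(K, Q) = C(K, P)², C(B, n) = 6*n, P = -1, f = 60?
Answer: -814427/88231 ≈ -9.2306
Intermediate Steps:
D(K, Q) = 36 (D(K, Q) = (6*(-1))² = (-6)² = 36)
d = 1/6787 (d = 1/(36 + 6751) = 1/6787 ≈ 0.00014734)
d - N(1/(-13), -120) = 1/6787 - (-120)/(-13) = 1/6787 - (-1)*(-120)/13 = 1/6787 - 1*120/13 = 1/6787 - 120/13 = -814427/88231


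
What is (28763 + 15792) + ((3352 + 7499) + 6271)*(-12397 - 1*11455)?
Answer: -408349389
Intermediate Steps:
(28763 + 15792) + ((3352 + 7499) + 6271)*(-12397 - 1*11455) = 44555 + (10851 + 6271)*(-12397 - 11455) = 44555 + 17122*(-23852) = 44555 - 408393944 = -408349389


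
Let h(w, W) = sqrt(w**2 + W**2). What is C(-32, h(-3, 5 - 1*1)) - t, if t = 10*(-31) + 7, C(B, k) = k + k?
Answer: 313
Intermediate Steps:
h(w, W) = sqrt(W**2 + w**2)
C(B, k) = 2*k
t = -303 (t = -310 + 7 = -303)
C(-32, h(-3, 5 - 1*1)) - t = 2*sqrt((5 - 1*1)**2 + (-3)**2) - 1*(-303) = 2*sqrt((5 - 1)**2 + 9) + 303 = 2*sqrt(4**2 + 9) + 303 = 2*sqrt(16 + 9) + 303 = 2*sqrt(25) + 303 = 2*5 + 303 = 10 + 303 = 313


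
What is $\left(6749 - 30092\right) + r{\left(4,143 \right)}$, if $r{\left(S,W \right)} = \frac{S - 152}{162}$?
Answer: $- \frac{1890857}{81} \approx -23344.0$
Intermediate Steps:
$r{\left(S,W \right)} = - \frac{76}{81} + \frac{S}{162}$ ($r{\left(S,W \right)} = \left(-152 + S\right) \frac{1}{162} = - \frac{76}{81} + \frac{S}{162}$)
$\left(6749 - 30092\right) + r{\left(4,143 \right)} = \left(6749 - 30092\right) + \left(- \frac{76}{81} + \frac{1}{162} \cdot 4\right) = -23343 + \left(- \frac{76}{81} + \frac{2}{81}\right) = -23343 - \frac{74}{81} = - \frac{1890857}{81}$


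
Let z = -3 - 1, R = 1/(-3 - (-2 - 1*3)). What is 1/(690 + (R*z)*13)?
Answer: 1/664 ≈ 0.0015060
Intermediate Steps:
R = 1/2 (R = 1/(-3 - (-2 - 3)) = 1/(-3 - 1*(-5)) = 1/(-3 + 5) = 1/2 ≈ 0.50000)
z = -4
1/(690 + (R*z)*13) = 1/(690 + ((1/2)*(-4))*13) = 1/(690 - 2*13) = 1/(690 - 26) = 1/664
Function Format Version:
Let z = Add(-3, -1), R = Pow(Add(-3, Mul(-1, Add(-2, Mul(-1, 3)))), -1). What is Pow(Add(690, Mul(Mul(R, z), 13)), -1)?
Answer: Rational(1, 664) ≈ 0.0015060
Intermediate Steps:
R = Rational(1, 2) (R = Pow(Add(-3, Mul(-1, Add(-2, -3))), -1) = Pow(Add(-3, Mul(-1, -5)), -1) = Pow(Add(-3, 5), -1) = Pow(2, -1) = Rational(1, 2) ≈ 0.50000)
z = -4
Pow(Add(690, Mul(Mul(R, z), 13)), -1) = Pow(Add(690, Mul(Mul(Rational(1, 2), -4), 13)), -1) = Pow(Add(690, Mul(-2, 13)), -1) = Pow(Add(690, -26), -1) = Pow(664, -1) = Rational(1, 664)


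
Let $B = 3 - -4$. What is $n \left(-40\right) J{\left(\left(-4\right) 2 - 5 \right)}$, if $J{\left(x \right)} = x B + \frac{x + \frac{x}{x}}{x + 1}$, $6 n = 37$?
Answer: $22200$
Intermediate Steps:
$n = \frac{37}{6}$ ($n = \frac{1}{6} \cdot 37 = \frac{37}{6} \approx 6.1667$)
$B = 7$ ($B = 3 + 4 = 7$)
$J{\left(x \right)} = 1 + 7 x$ ($J{\left(x \right)} = x 7 + \frac{x + \frac{x}{x}}{x + 1} = 7 x + \frac{x + 1}{1 + x} = 7 x + \frac{1 + x}{1 + x} = 7 x + 1 = 1 + 7 x$)
$n \left(-40\right) J{\left(\left(-4\right) 2 - 5 \right)} = \frac{37}{6} \left(-40\right) \left(1 + 7 \left(\left(-4\right) 2 - 5\right)\right) = - \frac{740 \left(1 + 7 \left(-8 - 5\right)\right)}{3} = - \frac{740 \left(1 + 7 \left(-13\right)\right)}{3} = - \frac{740 \left(1 - 91\right)}{3} = \left(- \frac{740}{3}\right) \left(-90\right) = 22200$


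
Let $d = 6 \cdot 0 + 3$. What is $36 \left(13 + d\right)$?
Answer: $576$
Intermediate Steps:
$d = 3$ ($d = 0 + 3 = 3$)
$36 \left(13 + d\right) = 36 \left(13 + 3\right) = 36 \cdot 16 = 576$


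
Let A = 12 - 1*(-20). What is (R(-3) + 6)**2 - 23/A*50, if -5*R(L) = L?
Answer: 3049/400 ≈ 7.6225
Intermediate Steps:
R(L) = -L/5
A = 32 (A = 12 + 20 = 32)
(R(-3) + 6)**2 - 23/A*50 = (-1/5*(-3) + 6)**2 - 23/32*50 = (3/5 + 6)**2 - 23*1/32*50 = (33/5)**2 - 23/32*50 = 1089/25 - 575/16 = 3049/400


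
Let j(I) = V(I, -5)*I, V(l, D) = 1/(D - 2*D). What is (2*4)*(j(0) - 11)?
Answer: -88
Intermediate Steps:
V(l, D) = -1/D (V(l, D) = 1/(-D) = -1/D)
j(I) = I/5 (j(I) = (-1/(-5))*I = (-1*(-1/5))*I = I/5)
(2*4)*(j(0) - 11) = (2*4)*((1/5)*0 - 11) = 8*(0 - 11) = 8*(-11) = -88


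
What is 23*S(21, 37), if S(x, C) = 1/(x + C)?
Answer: 23/58 ≈ 0.39655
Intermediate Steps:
S(x, C) = 1/(C + x)
23*S(21, 37) = 23/(37 + 21) = 23/58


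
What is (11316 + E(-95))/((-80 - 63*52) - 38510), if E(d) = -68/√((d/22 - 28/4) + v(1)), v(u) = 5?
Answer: -5658/20933 - 34*I*√3058/2909687 ≈ -0.27029 - 0.00064618*I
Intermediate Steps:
E(d) = -68/√(-2 + d/22) (E(d) = -68/√((d/22 - 28/4) + 5) = -68/√((d*(1/22) - 28*¼) + 5) = -68/√((d/22 - 7) + 5) = -68/√((-7 + d/22) + 5) = -68/√(-2 + d/22))
(11316 + E(-95))/((-80 - 63*52) - 38510) = (11316 - 68*√22/√(-44 - 95))/((-80 - 63*52) - 38510) = (11316 - 68*√22/√(-139))/((-80 - 3276) - 38510) = (11316 - 68*√22*(-I*√139/139))/(-3356 - 38510) = (11316 + 68*I*√3058/139)/(-41866) = (11316 + 68*I*√3058/139)*(-1/41866) = -5658/20933 - 34*I*√3058/2909687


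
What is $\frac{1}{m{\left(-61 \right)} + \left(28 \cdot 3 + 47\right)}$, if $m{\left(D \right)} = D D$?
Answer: $\frac{1}{3852} \approx 0.00025961$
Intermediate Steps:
$m{\left(D \right)} = D^{2}$
$\frac{1}{m{\left(-61 \right)} + \left(28 \cdot 3 + 47\right)} = \frac{1}{\left(-61\right)^{2} + \left(28 \cdot 3 + 47\right)} = \frac{1}{3721 + \left(84 + 47\right)} = \frac{1}{3721 + 131} = \frac{1}{3852}$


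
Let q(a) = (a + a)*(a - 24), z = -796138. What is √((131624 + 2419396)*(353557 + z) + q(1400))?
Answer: 2*I*√282257282455 ≈ 1.0626e+6*I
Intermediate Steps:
q(a) = 2*a*(-24 + a) (q(a) = (2*a)*(-24 + a) = 2*a*(-24 + a))
√((131624 + 2419396)*(353557 + z) + q(1400)) = √((131624 + 2419396)*(353557 - 796138) + 2*1400*(-24 + 1400)) = √(2551020*(-442581) + 2*1400*1376) = √(-1129032982620 + 3852800) = √(-1129029129820) = 2*I*√282257282455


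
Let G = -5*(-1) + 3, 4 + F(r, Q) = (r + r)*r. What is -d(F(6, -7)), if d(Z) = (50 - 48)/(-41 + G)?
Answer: 2/33 ≈ 0.060606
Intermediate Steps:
F(r, Q) = -4 + 2*r**2 (F(r, Q) = -4 + (r + r)*r = -4 + (2*r)*r = -4 + 2*r**2)
G = 8 (G = 5 + 3 = 8)
d(Z) = -2/33 (d(Z) = (50 - 48)/(-41 + 8) = 2/(-33) = 2*(-1/33) = -2/33)
-d(F(6, -7)) = -1*(-2/33) = 2/33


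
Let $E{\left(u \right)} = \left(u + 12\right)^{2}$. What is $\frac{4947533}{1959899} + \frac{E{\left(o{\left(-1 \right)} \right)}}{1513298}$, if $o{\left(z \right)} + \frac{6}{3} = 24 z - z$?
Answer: $\frac{7487423016765}{2965911236902} \approx 2.5245$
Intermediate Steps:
$o{\left(z \right)} = -2 + 23 z$ ($o{\left(z \right)} = -2 + \left(24 z - z\right) = -2 + 23 z$)
$E{\left(u \right)} = \left(12 + u\right)^{2}$
$\frac{4947533}{1959899} + \frac{E{\left(o{\left(-1 \right)} \right)}}{1513298} = \frac{4947533}{1959899} + \frac{\left(12 + \left(-2 + 23 \left(-1\right)\right)\right)^{2}}{1513298} = 4947533 \cdot \frac{1}{1959899} + \left(12 - 25\right)^{2} \cdot \frac{1}{1513298} = \frac{4947533}{1959899} + \left(12 - 25\right)^{2} \cdot \frac{1}{1513298} = \frac{4947533}{1959899} + \left(-13\right)^{2} \cdot \frac{1}{1513298} = \frac{4947533}{1959899} + 169 \cdot \frac{1}{1513298} = \frac{4947533}{1959899} + \frac{169}{1513298} = \frac{7487423016765}{2965911236902}$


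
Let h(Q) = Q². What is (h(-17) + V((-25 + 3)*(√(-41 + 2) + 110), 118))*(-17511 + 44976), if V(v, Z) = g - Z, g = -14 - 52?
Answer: 2883825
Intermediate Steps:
g = -66
V(v, Z) = -66 - Z
(h(-17) + V((-25 + 3)*(√(-41 + 2) + 110), 118))*(-17511 + 44976) = ((-17)² + (-66 - 1*118))*(-17511 + 44976) = (289 + (-66 - 118))*27465 = (289 - 184)*27465 = 105*27465 = 2883825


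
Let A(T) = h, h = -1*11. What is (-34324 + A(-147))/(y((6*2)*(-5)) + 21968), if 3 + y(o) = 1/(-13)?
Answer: -63765/40792 ≈ -1.5632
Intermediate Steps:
h = -11
A(T) = -11
y(o) = -40/13 (y(o) = -3 + 1/(-13) = -3 - 1/13 = -40/13)
(-34324 + A(-147))/(y((6*2)*(-5)) + 21968) = (-34324 - 11)/(-40/13 + 21968) = -34335/285544/13 = -34335*13/285544 = -63765/40792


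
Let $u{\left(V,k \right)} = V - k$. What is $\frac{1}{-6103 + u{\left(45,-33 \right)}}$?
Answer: $- \frac{1}{6025} \approx -0.00016598$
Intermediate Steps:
$\frac{1}{-6103 + u{\left(45,-33 \right)}} = \frac{1}{-6103 + \left(45 - -33\right)} = \frac{1}{-6103 + \left(45 + 33\right)} = \frac{1}{-6103 + 78} = \frac{1}{-6025} = - \frac{1}{6025}$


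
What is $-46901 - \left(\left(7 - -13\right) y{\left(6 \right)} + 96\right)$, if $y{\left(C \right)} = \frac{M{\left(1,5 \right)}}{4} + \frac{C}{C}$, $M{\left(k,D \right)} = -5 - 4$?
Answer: $-46972$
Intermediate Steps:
$M{\left(k,D \right)} = -9$ ($M{\left(k,D \right)} = -5 - 4 = -9$)
$y{\left(C \right)} = - \frac{5}{4}$ ($y{\left(C \right)} = - \frac{9}{4} + \frac{C}{C} = \left(-9\right) \frac{1}{4} + 1 = - \frac{9}{4} + 1 = - \frac{5}{4}$)
$-46901 - \left(\left(7 - -13\right) y{\left(6 \right)} + 96\right) = -46901 - \left(\left(7 - -13\right) \left(- \frac{5}{4}\right) + 96\right) = -46901 - \left(\left(7 + 13\right) \left(- \frac{5}{4}\right) + 96\right) = -46901 - \left(20 \left(- \frac{5}{4}\right) + 96\right) = -46901 - \left(-25 + 96\right) = -46901 - 71 = -46972$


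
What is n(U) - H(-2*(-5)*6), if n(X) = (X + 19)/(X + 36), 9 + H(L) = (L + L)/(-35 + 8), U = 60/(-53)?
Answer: 77377/5544 ≈ 13.957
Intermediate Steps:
U = -60/53 (U = 60*(-1/53) = -60/53 ≈ -1.1321)
H(L) = -9 - 2*L/27 (H(L) = -9 + (L + L)/(-35 + 8) = -9 + (2*L)/(-27) = -9 + (2*L)*(-1/27) = -9 - 2*L/27)
n(X) = (19 + X)/(36 + X)
n(U) - H(-2*(-5)*6) = (19 - 60/53)/(36 - 60/53) - (-9 - 2*(-2*(-5))*6/27) = (947/53)/(1848/53) - (-9 - 20*6/27) = (53/1848)*(947/53) - (-9 - 2/27*60) = 947/1848 - (-9 - 40/9) = 947/1848 - 1*(-121/9) = 947/1848 + 121/9 = 77377/5544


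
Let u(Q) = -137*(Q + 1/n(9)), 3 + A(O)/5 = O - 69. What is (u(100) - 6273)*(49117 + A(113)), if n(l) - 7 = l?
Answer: -7884245005/8 ≈ -9.8553e+8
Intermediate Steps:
n(l) = 7 + l
A(O) = -360 + 5*O (A(O) = -15 + 5*(O - 69) = -15 + 5*(-69 + O) = -15 + (-345 + 5*O) = -360 + 5*O)
u(Q) = -137/16 - 137*Q (u(Q) = -137*(Q + 1/(7 + 9)) = -137*(Q + 1/16) = -137*(1/16 + Q) = -137/16 - 137*Q)
(u(100) - 6273)*(49117 + A(113)) = ((-137/16 - 137*100) - 6273)*(49117 + (-360 + 5*113)) = ((-137/16 - 13700) - 6273)*(49117 + (-360 + 565)) = (-219337/16 - 6273)*(49117 + 205) = -319705/16*49322 = -7884245005/8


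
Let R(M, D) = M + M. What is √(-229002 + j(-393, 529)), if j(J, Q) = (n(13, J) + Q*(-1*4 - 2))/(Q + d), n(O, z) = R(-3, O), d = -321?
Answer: 3*I*√17201743/26 ≈ 478.56*I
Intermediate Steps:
R(M, D) = 2*M
n(O, z) = -6 (n(O, z) = 2*(-3) = -6)
j(J, Q) = (-6 - 6*Q)/(-321 + Q) (j(J, Q) = (-6 + Q*(-1*4 - 2))/(Q - 321) = (-6 + Q*(-4 - 2))/(-321 + Q) = (-6 + Q*(-6))/(-321 + Q) = (-6 - 6*Q)/(-321 + Q))
√(-229002 + j(-393, 529)) = √(-229002 + 6*(-1 - 1*529)/(-321 + 529)) = √(-229002 + 6*(-1 - 529)/208) = √(-229002 + 6*(1/208)*(-530)) = √(-229002 - 795/52) = √(-11908899/52) = 3*I*√17201743/26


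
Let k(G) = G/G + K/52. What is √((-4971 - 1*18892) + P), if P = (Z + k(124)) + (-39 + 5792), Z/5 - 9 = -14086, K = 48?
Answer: I*√14955330/13 ≈ 297.48*I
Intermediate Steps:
Z = -70385 (Z = 45 + 5*(-14086) = 45 - 70430 = -70385)
k(G) = 25/13 (k(G) = G/G + 48/52 = 1 + 48*(1/52) = 1 + 12/13 = 25/13)
P = -840191/13 (P = (-70385 + 25/13) + (-39 + 5792) = -914980/13 + 5753 = -840191/13 ≈ -64630.)
√((-4971 - 1*18892) + P) = √((-4971 - 1*18892) - 840191/13) = √((-4971 - 18892) - 840191/13) = √(-23863 - 840191/13) = √(-1150410/13) = I*√14955330/13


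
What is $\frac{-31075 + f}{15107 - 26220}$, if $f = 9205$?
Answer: $\frac{21870}{11113} \approx 1.968$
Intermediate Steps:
$\frac{-31075 + f}{15107 - 26220} = \frac{-31075 + 9205}{15107 - 26220} = - \frac{21870}{-11113} = \left(-21870\right) \left(- \frac{1}{11113}\right) = \frac{21870}{11113}$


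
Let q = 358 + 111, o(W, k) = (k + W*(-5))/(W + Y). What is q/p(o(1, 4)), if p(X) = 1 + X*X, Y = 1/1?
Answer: 1876/5 ≈ 375.20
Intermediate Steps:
Y = 1
o(W, k) = (k - 5*W)/(1 + W) (o(W, k) = (k + W*(-5))/(W + 1) = (k - 5*W)/(1 + W))
p(X) = 1 + X**2
q = 469
q/p(o(1, 4)) = 469/(1 + ((4 - 5*1)/(1 + 1))**2) = 469/(1 + ((4 - 5)/2)**2) = 469/(1 + ((1/2)*(-1))**2) = 469/(1 + (-1/2)**2) = 469/(1 + 1/4) = 469/(5/4) = 469*(4/5) = 1876/5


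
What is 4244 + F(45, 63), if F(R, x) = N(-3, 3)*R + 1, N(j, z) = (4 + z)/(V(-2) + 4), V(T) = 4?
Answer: 34275/8 ≈ 4284.4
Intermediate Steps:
N(j, z) = 1/2 + z/8 (N(j, z) = (4 + z)/(4 + 4) = (4 + z)/8 = (4 + z)*(1/8) = 1/2 + z/8)
F(R, x) = 1 + 7*R/8 (F(R, x) = (1/2 + (1/8)*3)*R + 1 = (1/2 + 3/8)*R + 1 = 7*R/8 + 1 = 1 + 7*R/8)
4244 + F(45, 63) = 4244 + (1 + (7/8)*45) = 4244 + (1 + 315/8) = 4244 + 323/8 = 34275/8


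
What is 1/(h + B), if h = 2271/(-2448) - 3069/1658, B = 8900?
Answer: 676464/6018649895 ≈ 0.00011239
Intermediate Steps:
h = -1879705/676464 (h = 2271*(-1/2448) - 3069*1/1658 = -757/816 - 3069/1658 = -1879705/676464 ≈ -2.7787)
1/(h + B) = 1/(-1879705/676464 + 8900) = 1/(6018649895/676464) = 676464/6018649895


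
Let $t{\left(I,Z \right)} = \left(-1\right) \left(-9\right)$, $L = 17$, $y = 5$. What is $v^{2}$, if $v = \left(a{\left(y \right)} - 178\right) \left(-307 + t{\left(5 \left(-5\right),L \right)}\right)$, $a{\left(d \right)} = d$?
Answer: $2657814916$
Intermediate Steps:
$t{\left(I,Z \right)} = 9$
$v = 51554$ ($v = \left(5 - 178\right) \left(-307 + 9\right) = \left(-173\right) \left(-298\right) = 51554$)
$v^{2} = 51554^{2} = 2657814916$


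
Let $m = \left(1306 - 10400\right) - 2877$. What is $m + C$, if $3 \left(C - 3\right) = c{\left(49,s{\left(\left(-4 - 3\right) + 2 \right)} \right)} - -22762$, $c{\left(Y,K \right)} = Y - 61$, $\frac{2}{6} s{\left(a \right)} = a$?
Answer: $- \frac{13154}{3} \approx -4384.7$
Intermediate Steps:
$s{\left(a \right)} = 3 a$
$c{\left(Y,K \right)} = -61 + Y$
$C = \frac{22759}{3}$ ($C = 3 + \frac{\left(-61 + 49\right) - -22762}{3} = 3 + \frac{-12 + 22762}{3} = 3 + \frac{1}{3} \cdot 22750 = 3 + \frac{22750}{3} = \frac{22759}{3} \approx 7586.3$)
$m = -11971$ ($m = -9094 - 2877 = -11971$)
$m + C = -11971 + \frac{22759}{3} = - \frac{13154}{3}$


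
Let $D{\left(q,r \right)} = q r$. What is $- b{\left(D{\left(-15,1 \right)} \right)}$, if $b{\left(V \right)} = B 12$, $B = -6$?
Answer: $72$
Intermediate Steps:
$b{\left(V \right)} = -72$ ($b{\left(V \right)} = \left(-6\right) 12 = -72$)
$- b{\left(D{\left(-15,1 \right)} \right)} = \left(-1\right) \left(-72\right) = 72$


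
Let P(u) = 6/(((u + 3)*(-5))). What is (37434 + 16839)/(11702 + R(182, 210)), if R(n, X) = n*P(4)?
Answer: 271365/58354 ≈ 4.6503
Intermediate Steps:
P(u) = 6/(-15 - 5*u) (P(u) = 6/(((3 + u)*(-5))) = 6/(-15 - 5*u))
R(n, X) = -6*n/35 (R(n, X) = n*(-6/(15 + 5*4)) = n*(-6/(15 + 20)) = n*(-6/35) = -6*n/35)
(37434 + 16839)/(11702 + R(182, 210)) = (37434 + 16839)/(11702 - 6/35*182) = 54273/(11702 - 156/5) = 54273/(58354/5) = 54273*(5/58354) = 271365/58354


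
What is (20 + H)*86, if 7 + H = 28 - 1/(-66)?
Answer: 116401/33 ≈ 3527.3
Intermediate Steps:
H = 1387/66 (H = -7 + (28 - 1/(-66)) = -7 + (28 - 1*(-1/66)) = -7 + (28 + 1/66) = -7 + 1849/66 = 1387/66 ≈ 21.015)
(20 + H)*86 = (20 + 1387/66)*86 = (2707/66)*86 = 116401/33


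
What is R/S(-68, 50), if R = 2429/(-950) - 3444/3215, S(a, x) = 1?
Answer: -2216207/610850 ≈ -3.6281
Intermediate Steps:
R = -2216207/610850 (R = 2429*(-1/950) - 3444*1/3215 = -2429/950 - 3444/3215 = -2216207/610850 ≈ -3.6281)
R/S(-68, 50) = -2216207/610850/1 = -2216207/610850*1 = -2216207/610850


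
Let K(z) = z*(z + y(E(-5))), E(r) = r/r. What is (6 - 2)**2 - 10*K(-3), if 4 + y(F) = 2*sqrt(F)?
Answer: -134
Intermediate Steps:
E(r) = 1
y(F) = -4 + 2*sqrt(F)
K(z) = z*(-2 + z) (K(z) = z*(z + (-4 + 2*sqrt(1))) = z*(z + (-4 + 2*1)) = z*(z + (-4 + 2)) = z*(z - 2) = z*(-2 + z))
(6 - 2)**2 - 10*K(-3) = (6 - 2)**2 - (-30)*(-2 - 3) = 4**2 - (-30)*(-5) = 16 - 10*15 = 16 - 150 = -134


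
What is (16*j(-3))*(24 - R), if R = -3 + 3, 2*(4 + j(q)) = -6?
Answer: -2688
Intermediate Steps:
j(q) = -7 (j(q) = -4 + (½)*(-6) = -4 - 3 = -7)
R = 0
(16*j(-3))*(24 - R) = (16*(-7))*(24 - 1*0) = -112*(24 + 0) = -112*24 = -2688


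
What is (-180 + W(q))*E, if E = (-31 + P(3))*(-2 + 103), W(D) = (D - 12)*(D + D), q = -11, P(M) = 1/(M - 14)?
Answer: -11260692/11 ≈ -1.0237e+6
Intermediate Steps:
P(M) = 1/(-14 + M)
W(D) = 2*D*(-12 + D) (W(D) = (-12 + D)*(2*D) = 2*D*(-12 + D))
E = -34542/11 (E = (-31 + 1/(-14 + 3))*(-2 + 103) = (-31 + 1/(-11))*101 = (-31 - 1/11)*101 = -342/11*101 = -34542/11 ≈ -3140.2)
(-180 + W(q))*E = (-180 + 2*(-11)*(-12 - 11))*(-34542/11) = (-180 + 2*(-11)*(-23))*(-34542/11) = (-180 + 506)*(-34542/11) = 326*(-34542/11) = -11260692/11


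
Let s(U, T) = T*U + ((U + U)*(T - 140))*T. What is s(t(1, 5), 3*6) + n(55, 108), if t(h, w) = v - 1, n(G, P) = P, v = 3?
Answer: -8640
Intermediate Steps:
t(h, w) = 2 (t(h, w) = 3 - 1 = 2)
s(U, T) = T*U + 2*T*U*(-140 + T) (s(U, T) = T*U + ((2*U)*(-140 + T))*T = T*U + (2*U*(-140 + T))*T = T*U + 2*T*U*(-140 + T))
s(t(1, 5), 3*6) + n(55, 108) = (3*6)*2*(-279 + 2*(3*6)) + 108 = 18*2*(-279 + 2*18) + 108 = 18*2*(-279 + 36) + 108 = 18*2*(-243) + 108 = -8748 + 108 = -8640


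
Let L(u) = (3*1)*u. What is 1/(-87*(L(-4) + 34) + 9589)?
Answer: 1/7675 ≈ 0.00013029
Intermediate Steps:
L(u) = 3*u
1/(-87*(L(-4) + 34) + 9589) = 1/(-87*(3*(-4) + 34) + 9589) = 1/(-87*(-12 + 34) + 9589) = 1/(-87*22 + 9589) = 1/(-1914 + 9589) = 1/7675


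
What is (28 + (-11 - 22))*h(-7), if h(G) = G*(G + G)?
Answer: -490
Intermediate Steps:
h(G) = 2*G² (h(G) = G*(2*G) = 2*G²)
(28 + (-11 - 22))*h(-7) = (28 + (-11 - 22))*(2*(-7)²) = (28 - 33)*(2*49) = -5*98 = -490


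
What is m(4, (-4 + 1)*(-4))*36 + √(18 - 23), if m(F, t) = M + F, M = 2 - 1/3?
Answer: 204 + I*√5 ≈ 204.0 + 2.2361*I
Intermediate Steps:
M = 5/3 (M = 2 - 1*⅓ = 2 - ⅓ = 5/3 ≈ 1.6667)
m(F, t) = 5/3 + F
m(4, (-4 + 1)*(-4))*36 + √(18 - 23) = (5/3 + 4)*36 + √(18 - 23) = (17/3)*36 + √(-5) = 204 + I*√5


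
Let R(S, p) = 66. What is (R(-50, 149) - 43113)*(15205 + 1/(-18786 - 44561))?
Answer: -41462488745298/63347 ≈ -6.5453e+8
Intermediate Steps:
(R(-50, 149) - 43113)*(15205 + 1/(-18786 - 44561)) = (66 - 43113)*(15205 + 1/(-18786 - 44561)) = -43047*(15205 + 1/(-63347)) = -43047*(15205 - 1/63347) = -43047*963191134/63347 = -41462488745298/63347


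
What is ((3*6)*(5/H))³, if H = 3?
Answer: 27000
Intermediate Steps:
((3*6)*(5/H))³ = ((3*6)*(5/3))³ = (18*(5*(⅓)))³ = (18*(5/3))³ = 30³ = 27000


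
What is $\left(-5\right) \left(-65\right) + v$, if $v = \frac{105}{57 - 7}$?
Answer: $\frac{3271}{10} \approx 327.1$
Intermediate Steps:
$v = \frac{21}{10}$ ($v = \frac{105}{50} = 105 \cdot \frac{1}{50} = \frac{21}{10} \approx 2.1$)
$\left(-5\right) \left(-65\right) + v = \left(-5\right) \left(-65\right) + \frac{21}{10} = 325 + \frac{21}{10} = \frac{3271}{10}$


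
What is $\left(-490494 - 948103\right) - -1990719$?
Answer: $552122$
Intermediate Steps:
$\left(-490494 - 948103\right) - -1990719 = -1438597 + 1990719 = 552122$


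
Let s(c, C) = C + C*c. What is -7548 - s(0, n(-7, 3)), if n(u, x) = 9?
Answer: -7557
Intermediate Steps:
-7548 - s(0, n(-7, 3)) = -7548 - 9*(1 + 0) = -7548 - 9 = -7557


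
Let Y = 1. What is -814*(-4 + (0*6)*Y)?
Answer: 3256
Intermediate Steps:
-814*(-4 + (0*6)*Y) = -814*(-4 + (0*6)*1) = -814*(-4 + 0*1) = -814*(-4 + 0) = -814*(-4) = 3256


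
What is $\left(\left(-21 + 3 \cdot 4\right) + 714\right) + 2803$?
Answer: $3508$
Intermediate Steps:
$\left(\left(-21 + 3 \cdot 4\right) + 714\right) + 2803 = \left(\left(-21 + 12\right) + 714\right) + 2803 = \left(-9 + 714\right) + 2803 = 705 + 2803 = 3508$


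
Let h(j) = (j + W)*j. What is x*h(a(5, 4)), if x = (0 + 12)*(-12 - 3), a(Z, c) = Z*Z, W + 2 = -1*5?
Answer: -81000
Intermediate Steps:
W = -7 (W = -2 - 1*5 = -2 - 5 = -7)
a(Z, c) = Z²
h(j) = j*(-7 + j) (h(j) = (j - 7)*j = (-7 + j)*j = j*(-7 + j))
x = -180 (x = 12*(-15) = -180)
x*h(a(5, 4)) = -180*5²*(-7 + 5²) = -4500*(-7 + 25) = -4500*18 = -180*450 = -81000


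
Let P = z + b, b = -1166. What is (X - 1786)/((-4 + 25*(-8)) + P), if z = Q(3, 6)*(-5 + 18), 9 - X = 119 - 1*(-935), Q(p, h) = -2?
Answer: 2831/1396 ≈ 2.0279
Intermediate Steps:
X = -1045 (X = 9 - (119 - 1*(-935)) = 9 - (119 + 935) = 9 - 1*1054 = 9 - 1054 = -1045)
z = -26 (z = -2*(-5 + 18) = -2*13 = -26)
P = -1192 (P = -26 - 1166 = -1192)
(X - 1786)/((-4 + 25*(-8)) + P) = (-1045 - 1786)/((-4 + 25*(-8)) - 1192) = -2831/((-4 - 200) - 1192) = -2831/(-204 - 1192) = -2831/(-1396) = -2831*(-1/1396) = 2831/1396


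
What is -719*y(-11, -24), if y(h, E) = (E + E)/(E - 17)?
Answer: -34512/41 ≈ -841.76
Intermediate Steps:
y(h, E) = 2*E/(-17 + E) (y(h, E) = (2*E)/(-17 + E) = 2*E/(-17 + E))
-719*y(-11, -24) = -1438*(-24)/(-17 - 24) = -1438*(-24)/(-41) = -1438*(-24)*(-1)/41 = -719*48/41 = -34512/41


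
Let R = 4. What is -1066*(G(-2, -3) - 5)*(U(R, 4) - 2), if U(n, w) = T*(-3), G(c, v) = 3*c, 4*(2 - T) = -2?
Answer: -111397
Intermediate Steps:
T = 5/2 (T = 2 - 1/4*(-2) = 2 + 1/2 = 5/2 ≈ 2.5000)
U(n, w) = -15/2 (U(n, w) = (5/2)*(-3) = -15/2)
-1066*(G(-2, -3) - 5)*(U(R, 4) - 2) = -1066*(3*(-2) - 5)*(-15/2 - 2) = -1066*(-6 - 5)*(-19)/2 = -(-11726)*(-19)/2 = -1066*209/2 = -111397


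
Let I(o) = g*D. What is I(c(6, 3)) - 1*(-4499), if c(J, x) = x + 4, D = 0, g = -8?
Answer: 4499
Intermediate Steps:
c(J, x) = 4 + x
I(o) = 0 (I(o) = -8*0 = 0)
I(c(6, 3)) - 1*(-4499) = 0 - 1*(-4499) = 0 + 4499 = 4499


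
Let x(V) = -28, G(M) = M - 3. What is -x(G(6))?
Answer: 28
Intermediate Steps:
G(M) = -3 + M
-x(G(6)) = -1*(-28) = 28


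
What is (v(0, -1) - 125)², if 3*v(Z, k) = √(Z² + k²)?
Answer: 139876/9 ≈ 15542.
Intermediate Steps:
v(Z, k) = √(Z² + k²)/3
(v(0, -1) - 125)² = (√(0² + (-1)²)/3 - 125)² = (√(0 + 1)/3 - 125)² = (√1/3 - 125)² = ((⅓)*1 - 125)² = (⅓ - 125)² = (-374/3)² = 139876/9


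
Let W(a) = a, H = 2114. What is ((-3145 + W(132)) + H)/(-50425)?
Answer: 899/50425 ≈ 0.017828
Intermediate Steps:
((-3145 + W(132)) + H)/(-50425) = ((-3145 + 132) + 2114)/(-50425) = (-3013 + 2114)*(-1/50425) = -899*(-1/50425) = 899/50425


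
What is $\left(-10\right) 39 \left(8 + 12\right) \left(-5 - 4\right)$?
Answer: $70200$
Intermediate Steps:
$\left(-10\right) 39 \left(8 + 12\right) \left(-5 - 4\right) = - 390 \cdot 20 \left(-9\right) = \left(-390\right) \left(-180\right) = 70200$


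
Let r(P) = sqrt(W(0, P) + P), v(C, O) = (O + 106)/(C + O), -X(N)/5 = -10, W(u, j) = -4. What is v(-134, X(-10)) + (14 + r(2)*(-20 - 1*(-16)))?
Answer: 85/7 - 4*I*sqrt(2) ≈ 12.143 - 5.6569*I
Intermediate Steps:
X(N) = 50 (X(N) = -5*(-10) = 50)
v(C, O) = (106 + O)/(C + O)
r(P) = sqrt(-4 + P)
v(-134, X(-10)) + (14 + r(2)*(-20 - 1*(-16))) = (106 + 50)/(-134 + 50) + (14 + sqrt(-4 + 2)*(-20 - 1*(-16))) = 156/(-84) + (14 + sqrt(-2)*(-20 + 16)) = -1/84*156 + (14 + (I*sqrt(2))*(-4)) = -13/7 + (14 - 4*I*sqrt(2)) = 85/7 - 4*I*sqrt(2)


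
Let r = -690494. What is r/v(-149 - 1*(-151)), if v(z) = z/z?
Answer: -690494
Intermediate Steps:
v(z) = 1
r/v(-149 - 1*(-151)) = -690494/1 = -690494*1 = -690494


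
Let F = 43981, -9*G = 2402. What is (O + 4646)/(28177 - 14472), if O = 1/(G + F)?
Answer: 1827861851/5391917035 ≈ 0.33900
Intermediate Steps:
G = -2402/9 (G = -⅑*2402 = -2402/9 ≈ -266.89)
O = 9/393427 (O = 1/(-2402/9 + 43981) = 1/(393427/9) = 9/393427 ≈ 2.2876e-5)
(O + 4646)/(28177 - 14472) = (9/393427 + 4646)/(28177 - 14472) = (1827861851/393427)/13705 = (1827861851/393427)*(1/13705) = 1827861851/5391917035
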